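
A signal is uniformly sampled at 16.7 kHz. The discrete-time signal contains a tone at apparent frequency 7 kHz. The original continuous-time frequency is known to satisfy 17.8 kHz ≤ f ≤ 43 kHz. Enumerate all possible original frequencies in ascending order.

Frequencies that alias to 7 kHz are k·fs ± 7 kHz for integer k ≥ 0.
k=0: 7 kHz.
k=1: 9.7 kHz, 23.7 kHz.
k=2: 26.4 kHz, 40.4 kHz.
k=3: 43.1 kHz, 57.1 kHz.
Within [17.8 kHz, 43 kHz]: 23.7 kHz, 26.4 kHz, 40.4 kHz.

23.7 kHz, 26.4 kHz, 40.4 kHz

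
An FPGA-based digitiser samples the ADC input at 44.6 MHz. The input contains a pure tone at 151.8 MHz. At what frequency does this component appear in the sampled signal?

151.8 MHz mod fs = 18 MHz.
18 MHz ≤ fs/2 = 22.3 MHz, appears at 18 MHz.

18 MHz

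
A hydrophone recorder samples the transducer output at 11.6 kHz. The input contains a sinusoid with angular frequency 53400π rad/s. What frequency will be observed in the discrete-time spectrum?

3.5 kHz

ω = 53400π rad/s → f = ω/(2π) = 26700 Hz = 26.7 kHz.
26.7 kHz mod fs = 3.5 kHz.
3.5 kHz ≤ fs/2 = 5.8 kHz, appears at 3.5 kHz.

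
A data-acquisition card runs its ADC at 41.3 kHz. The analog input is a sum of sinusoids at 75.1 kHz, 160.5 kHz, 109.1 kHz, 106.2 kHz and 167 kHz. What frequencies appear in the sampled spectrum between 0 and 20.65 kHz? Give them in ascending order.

fs/2 = 20.65 kHz.
75.1 kHz mod fs = 33.8 kHz.
33.8 kHz > fs/2 = 20.65 kHz, folds to fs − 33.8 kHz = 7.5 kHz.
160.5 kHz mod fs = 36.6 kHz.
36.6 kHz > fs/2 = 20.65 kHz, folds to fs − 36.6 kHz = 4.7 kHz.
109.1 kHz mod fs = 26.5 kHz.
26.5 kHz > fs/2 = 20.65 kHz, folds to fs − 26.5 kHz = 14.8 kHz.
106.2 kHz mod fs = 23.6 kHz.
23.6 kHz > fs/2 = 20.65 kHz, folds to fs − 23.6 kHz = 17.7 kHz.
167 kHz mod fs = 1.8 kHz.
1.8 kHz ≤ fs/2 = 20.65 kHz, appears at 1.8 kHz.
Distinct values: {1.8 kHz, 4.7 kHz, 7.5 kHz, 14.8 kHz, 17.7 kHz}.

1.8 kHz, 4.7 kHz, 7.5 kHz, 14.8 kHz, 17.7 kHz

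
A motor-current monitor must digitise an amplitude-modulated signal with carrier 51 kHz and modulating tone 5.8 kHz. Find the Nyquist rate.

113.6 kHz

AM sidebands sit at fc ± fm = 45.2 kHz and 56.8 kHz.
Highest-frequency component: 56.8 kHz.
Nyquist rate = 2 × 56.8 kHz = 113.6 kHz.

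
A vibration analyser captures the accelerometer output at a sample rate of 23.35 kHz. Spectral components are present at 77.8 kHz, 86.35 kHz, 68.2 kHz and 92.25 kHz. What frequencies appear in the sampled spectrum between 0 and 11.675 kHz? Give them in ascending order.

1.15 kHz, 1.85 kHz, 7.05 kHz, 7.75 kHz

fs/2 = 11.675 kHz.
77.8 kHz mod fs = 7.75 kHz.
7.75 kHz ≤ fs/2 = 11.675 kHz, appears at 7.75 kHz.
86.35 kHz mod fs = 16.3 kHz.
16.3 kHz > fs/2 = 11.675 kHz, folds to fs − 16.3 kHz = 7.05 kHz.
68.2 kHz mod fs = 21.5 kHz.
21.5 kHz > fs/2 = 11.675 kHz, folds to fs − 21.5 kHz = 1.85 kHz.
92.25 kHz mod fs = 22.2 kHz.
22.2 kHz > fs/2 = 11.675 kHz, folds to fs − 22.2 kHz = 1.15 kHz.
Distinct values: {1.15 kHz, 1.85 kHz, 7.05 kHz, 7.75 kHz}.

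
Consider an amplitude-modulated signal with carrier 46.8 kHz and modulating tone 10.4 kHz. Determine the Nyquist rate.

AM sidebands sit at fc ± fm = 36.4 kHz and 57.2 kHz.
Highest-frequency component: 57.2 kHz.
Nyquist rate = 2 × 57.2 kHz = 114.4 kHz.

114.4 kHz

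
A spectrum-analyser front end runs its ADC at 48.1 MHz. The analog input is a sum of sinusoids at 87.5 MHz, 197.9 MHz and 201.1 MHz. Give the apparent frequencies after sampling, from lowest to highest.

5.5 MHz, 8.7 MHz

fs/2 = 24.05 MHz.
87.5 MHz mod fs = 39.4 MHz.
39.4 MHz > fs/2 = 24.05 MHz, folds to fs − 39.4 MHz = 8.7 MHz.
197.9 MHz mod fs = 5.5 MHz.
5.5 MHz ≤ fs/2 = 24.05 MHz, appears at 5.5 MHz.
201.1 MHz mod fs = 8.7 MHz.
8.7 MHz ≤ fs/2 = 24.05 MHz, appears at 8.7 MHz.
Distinct values: {5.5 MHz, 8.7 MHz}.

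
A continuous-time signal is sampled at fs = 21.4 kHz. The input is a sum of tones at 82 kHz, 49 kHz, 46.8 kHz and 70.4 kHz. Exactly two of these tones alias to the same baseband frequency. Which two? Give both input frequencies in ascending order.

49 kHz, 70.4 kHz

fs/2 = 10.7 kHz.
82 kHz mod fs = 17.8 kHz.
17.8 kHz > fs/2 = 10.7 kHz, folds to fs − 17.8 kHz = 3.6 kHz.
49 kHz mod fs = 6.2 kHz.
6.2 kHz ≤ fs/2 = 10.7 kHz, appears at 6.2 kHz.
46.8 kHz mod fs = 4 kHz.
4 kHz ≤ fs/2 = 10.7 kHz, appears at 4 kHz.
70.4 kHz mod fs = 6.2 kHz.
6.2 kHz ≤ fs/2 = 10.7 kHz, appears at 6.2 kHz.
49 kHz and 70.4 kHz both map to 6.2 kHz.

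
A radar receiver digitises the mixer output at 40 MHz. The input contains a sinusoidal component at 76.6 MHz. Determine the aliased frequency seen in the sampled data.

3.4 MHz

76.6 MHz mod fs = 36.6 MHz.
36.6 MHz > fs/2 = 20 MHz, folds to fs − 36.6 MHz = 3.4 MHz.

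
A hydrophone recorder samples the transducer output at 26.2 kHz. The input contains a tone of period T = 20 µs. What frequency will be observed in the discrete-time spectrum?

T = 20 µs → f = 1/T = 50 kHz.
50 kHz mod fs = 23.8 kHz.
23.8 kHz > fs/2 = 13.1 kHz, folds to fs − 23.8 kHz = 2.4 kHz.

2.4 kHz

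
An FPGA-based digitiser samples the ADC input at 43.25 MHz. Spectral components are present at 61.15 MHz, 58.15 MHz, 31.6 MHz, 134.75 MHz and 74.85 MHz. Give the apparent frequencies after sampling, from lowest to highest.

fs/2 = 21.625 MHz.
61.15 MHz mod fs = 17.9 MHz.
17.9 MHz ≤ fs/2 = 21.625 MHz, appears at 17.9 MHz.
58.15 MHz mod fs = 14.9 MHz.
14.9 MHz ≤ fs/2 = 21.625 MHz, appears at 14.9 MHz.
31.6 MHz > fs/2 = 21.625 MHz, folds to fs − 31.6 MHz = 11.65 MHz.
134.75 MHz mod fs = 5 MHz.
5 MHz ≤ fs/2 = 21.625 MHz, appears at 5 MHz.
74.85 MHz mod fs = 31.6 MHz.
31.6 MHz > fs/2 = 21.625 MHz, folds to fs − 31.6 MHz = 11.65 MHz.
Distinct values: {5 MHz, 11.65 MHz, 14.9 MHz, 17.9 MHz}.

5 MHz, 11.65 MHz, 14.9 MHz, 17.9 MHz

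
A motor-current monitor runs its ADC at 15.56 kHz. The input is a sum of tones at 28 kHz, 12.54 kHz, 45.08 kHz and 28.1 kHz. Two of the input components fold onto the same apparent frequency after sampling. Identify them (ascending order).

fs/2 = 7.78 kHz.
28 kHz mod fs = 12.44 kHz.
12.44 kHz > fs/2 = 7.78 kHz, folds to fs − 12.44 kHz = 3.12 kHz.
12.54 kHz > fs/2 = 7.78 kHz, folds to fs − 12.54 kHz = 3.02 kHz.
45.08 kHz mod fs = 13.96 kHz.
13.96 kHz > fs/2 = 7.78 kHz, folds to fs − 13.96 kHz = 1.6 kHz.
28.1 kHz mod fs = 12.54 kHz.
12.54 kHz > fs/2 = 7.78 kHz, folds to fs − 12.54 kHz = 3.02 kHz.
12.54 kHz and 28.1 kHz both map to 3.02 kHz.

12.54 kHz, 28.1 kHz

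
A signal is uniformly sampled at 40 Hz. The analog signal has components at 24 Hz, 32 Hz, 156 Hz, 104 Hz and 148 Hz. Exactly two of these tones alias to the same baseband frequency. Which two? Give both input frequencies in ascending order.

24 Hz, 104 Hz

fs/2 = 20 Hz.
24 Hz > fs/2 = 20 Hz, folds to fs − 24 Hz = 16 Hz.
32 Hz > fs/2 = 20 Hz, folds to fs − 32 Hz = 8 Hz.
156 Hz mod fs = 36 Hz.
36 Hz > fs/2 = 20 Hz, folds to fs − 36 Hz = 4 Hz.
104 Hz mod fs = 24 Hz.
24 Hz > fs/2 = 20 Hz, folds to fs − 24 Hz = 16 Hz.
148 Hz mod fs = 28 Hz.
28 Hz > fs/2 = 20 Hz, folds to fs − 28 Hz = 12 Hz.
24 Hz and 104 Hz both map to 16 Hz.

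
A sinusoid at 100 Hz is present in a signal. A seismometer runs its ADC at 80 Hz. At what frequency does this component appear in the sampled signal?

20 Hz

100 Hz mod fs = 20 Hz.
20 Hz ≤ fs/2 = 40 Hz, appears at 20 Hz.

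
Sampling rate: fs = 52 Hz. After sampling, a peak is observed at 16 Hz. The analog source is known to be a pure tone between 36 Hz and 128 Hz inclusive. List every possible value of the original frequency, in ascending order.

36 Hz, 68 Hz, 88 Hz, 120 Hz

Frequencies that alias to 16 Hz are k·fs ± 16 Hz for integer k ≥ 0.
k=0: 16 Hz.
k=1: 36 Hz, 68 Hz.
k=2: 88 Hz, 120 Hz.
k=3: 140 Hz, 172 Hz.
Within [36 Hz, 128 Hz]: 36 Hz, 68 Hz, 88 Hz, 120 Hz.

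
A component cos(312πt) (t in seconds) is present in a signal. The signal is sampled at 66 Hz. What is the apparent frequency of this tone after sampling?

ω = 312π rad/s → f = ω/(2π) = 156 Hz.
156 Hz mod fs = 24 Hz.
24 Hz ≤ fs/2 = 33 Hz, appears at 24 Hz.

24 Hz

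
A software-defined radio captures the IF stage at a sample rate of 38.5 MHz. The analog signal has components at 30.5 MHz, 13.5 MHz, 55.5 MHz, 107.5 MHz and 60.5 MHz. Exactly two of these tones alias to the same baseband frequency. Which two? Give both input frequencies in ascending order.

30.5 MHz, 107.5 MHz

fs/2 = 19.25 MHz.
30.5 MHz > fs/2 = 19.25 MHz, folds to fs − 30.5 MHz = 8 MHz.
13.5 MHz ≤ fs/2 = 19.25 MHz, passes unchanged.
55.5 MHz mod fs = 17 MHz.
17 MHz ≤ fs/2 = 19.25 MHz, appears at 17 MHz.
107.5 MHz mod fs = 30.5 MHz.
30.5 MHz > fs/2 = 19.25 MHz, folds to fs − 30.5 MHz = 8 MHz.
60.5 MHz mod fs = 22 MHz.
22 MHz > fs/2 = 19.25 MHz, folds to fs − 22 MHz = 16.5 MHz.
30.5 MHz and 107.5 MHz both map to 8 MHz.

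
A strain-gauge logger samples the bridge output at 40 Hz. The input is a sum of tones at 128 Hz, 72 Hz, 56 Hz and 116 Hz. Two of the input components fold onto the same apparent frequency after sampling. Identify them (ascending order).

72 Hz, 128 Hz

fs/2 = 20 Hz.
128 Hz mod fs = 8 Hz.
8 Hz ≤ fs/2 = 20 Hz, appears at 8 Hz.
72 Hz mod fs = 32 Hz.
32 Hz > fs/2 = 20 Hz, folds to fs − 32 Hz = 8 Hz.
56 Hz mod fs = 16 Hz.
16 Hz ≤ fs/2 = 20 Hz, appears at 16 Hz.
116 Hz mod fs = 36 Hz.
36 Hz > fs/2 = 20 Hz, folds to fs − 36 Hz = 4 Hz.
72 Hz and 128 Hz both map to 8 Hz.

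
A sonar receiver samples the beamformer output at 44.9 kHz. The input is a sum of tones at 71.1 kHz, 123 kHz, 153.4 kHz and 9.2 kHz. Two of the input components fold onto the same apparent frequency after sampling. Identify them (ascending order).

71.1 kHz, 153.4 kHz

fs/2 = 22.45 kHz.
71.1 kHz mod fs = 26.2 kHz.
26.2 kHz > fs/2 = 22.45 kHz, folds to fs − 26.2 kHz = 18.7 kHz.
123 kHz mod fs = 33.2 kHz.
33.2 kHz > fs/2 = 22.45 kHz, folds to fs − 33.2 kHz = 11.7 kHz.
153.4 kHz mod fs = 18.7 kHz.
18.7 kHz ≤ fs/2 = 22.45 kHz, appears at 18.7 kHz.
9.2 kHz ≤ fs/2 = 22.45 kHz, passes unchanged.
71.1 kHz and 153.4 kHz both map to 18.7 kHz.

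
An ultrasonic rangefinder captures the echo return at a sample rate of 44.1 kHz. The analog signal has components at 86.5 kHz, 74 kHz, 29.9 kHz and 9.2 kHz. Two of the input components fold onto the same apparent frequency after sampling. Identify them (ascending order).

fs/2 = 22.05 kHz.
86.5 kHz mod fs = 42.4 kHz.
42.4 kHz > fs/2 = 22.05 kHz, folds to fs − 42.4 kHz = 1.7 kHz.
74 kHz mod fs = 29.9 kHz.
29.9 kHz > fs/2 = 22.05 kHz, folds to fs − 29.9 kHz = 14.2 kHz.
29.9 kHz > fs/2 = 22.05 kHz, folds to fs − 29.9 kHz = 14.2 kHz.
9.2 kHz ≤ fs/2 = 22.05 kHz, passes unchanged.
29.9 kHz and 74 kHz both map to 14.2 kHz.

29.9 kHz, 74 kHz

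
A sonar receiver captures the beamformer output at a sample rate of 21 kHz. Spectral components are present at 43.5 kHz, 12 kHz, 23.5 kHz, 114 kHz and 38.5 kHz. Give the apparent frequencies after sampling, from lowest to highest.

fs/2 = 10.5 kHz.
43.5 kHz mod fs = 1.5 kHz.
1.5 kHz ≤ fs/2 = 10.5 kHz, appears at 1.5 kHz.
12 kHz > fs/2 = 10.5 kHz, folds to fs − 12 kHz = 9 kHz.
23.5 kHz mod fs = 2.5 kHz.
2.5 kHz ≤ fs/2 = 10.5 kHz, appears at 2.5 kHz.
114 kHz mod fs = 9 kHz.
9 kHz ≤ fs/2 = 10.5 kHz, appears at 9 kHz.
38.5 kHz mod fs = 17.5 kHz.
17.5 kHz > fs/2 = 10.5 kHz, folds to fs − 17.5 kHz = 3.5 kHz.
Distinct values: {1.5 kHz, 2.5 kHz, 3.5 kHz, 9 kHz}.

1.5 kHz, 2.5 kHz, 3.5 kHz, 9 kHz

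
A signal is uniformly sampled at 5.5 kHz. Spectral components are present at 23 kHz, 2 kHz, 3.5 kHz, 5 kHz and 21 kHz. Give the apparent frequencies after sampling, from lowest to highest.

0.5 kHz, 1 kHz, 2 kHz

fs/2 = 2.75 kHz.
23 kHz mod fs = 1 kHz.
1 kHz ≤ fs/2 = 2.75 kHz, appears at 1 kHz.
2 kHz ≤ fs/2 = 2.75 kHz, passes unchanged.
3.5 kHz > fs/2 = 2.75 kHz, folds to fs − 3.5 kHz = 2 kHz.
5 kHz > fs/2 = 2.75 kHz, folds to fs − 5 kHz = 0.5 kHz.
21 kHz mod fs = 4.5 kHz.
4.5 kHz > fs/2 = 2.75 kHz, folds to fs − 4.5 kHz = 1 kHz.
Distinct values: {0.5 kHz, 1 kHz, 2 kHz}.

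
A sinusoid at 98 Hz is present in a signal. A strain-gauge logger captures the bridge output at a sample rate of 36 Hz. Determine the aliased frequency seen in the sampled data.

10 Hz

98 Hz mod fs = 26 Hz.
26 Hz > fs/2 = 18 Hz, folds to fs − 26 Hz = 10 Hz.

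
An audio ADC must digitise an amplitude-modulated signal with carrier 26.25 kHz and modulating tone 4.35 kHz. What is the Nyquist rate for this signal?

61.2 kHz

AM sidebands sit at fc ± fm = 21.9 kHz and 30.6 kHz.
Highest-frequency component: 30.6 kHz.
Nyquist rate = 2 × 30.6 kHz = 61.2 kHz.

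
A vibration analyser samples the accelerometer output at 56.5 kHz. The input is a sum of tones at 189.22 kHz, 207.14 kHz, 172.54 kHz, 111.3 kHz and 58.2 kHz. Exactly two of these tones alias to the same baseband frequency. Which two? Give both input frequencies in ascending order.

58.2 kHz, 111.3 kHz

fs/2 = 28.25 kHz.
189.22 kHz mod fs = 19.72 kHz.
19.72 kHz ≤ fs/2 = 28.25 kHz, appears at 19.72 kHz.
207.14 kHz mod fs = 37.64 kHz.
37.64 kHz > fs/2 = 28.25 kHz, folds to fs − 37.64 kHz = 18.86 kHz.
172.54 kHz mod fs = 3.04 kHz.
3.04 kHz ≤ fs/2 = 28.25 kHz, appears at 3.04 kHz.
111.3 kHz mod fs = 54.8 kHz.
54.8 kHz > fs/2 = 28.25 kHz, folds to fs − 54.8 kHz = 1.7 kHz.
58.2 kHz mod fs = 1.7 kHz.
1.7 kHz ≤ fs/2 = 28.25 kHz, appears at 1.7 kHz.
58.2 kHz and 111.3 kHz both map to 1.7 kHz.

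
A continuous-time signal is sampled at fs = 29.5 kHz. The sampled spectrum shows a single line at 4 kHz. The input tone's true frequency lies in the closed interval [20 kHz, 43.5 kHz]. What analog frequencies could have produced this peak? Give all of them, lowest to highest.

25.5 kHz, 33.5 kHz

Frequencies that alias to 4 kHz are k·fs ± 4 kHz for integer k ≥ 0.
k=0: 4 kHz.
k=1: 25.5 kHz, 33.5 kHz.
k=2: 55 kHz, 63 kHz.
Within [20 kHz, 43.5 kHz]: 25.5 kHz, 33.5 kHz.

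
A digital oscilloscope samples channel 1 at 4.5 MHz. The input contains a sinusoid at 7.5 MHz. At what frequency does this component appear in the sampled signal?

1.5 MHz

7.5 MHz mod fs = 3 MHz.
3 MHz > fs/2 = 2.25 MHz, folds to fs − 3 MHz = 1.5 MHz.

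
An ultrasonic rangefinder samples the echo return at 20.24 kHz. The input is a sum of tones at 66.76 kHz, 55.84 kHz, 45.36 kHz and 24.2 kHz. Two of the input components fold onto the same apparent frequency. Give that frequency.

4.88 kHz

fs/2 = 10.12 kHz.
66.76 kHz mod fs = 6.04 kHz.
6.04 kHz ≤ fs/2 = 10.12 kHz, appears at 6.04 kHz.
55.84 kHz mod fs = 15.36 kHz.
15.36 kHz > fs/2 = 10.12 kHz, folds to fs − 15.36 kHz = 4.88 kHz.
45.36 kHz mod fs = 4.88 kHz.
4.88 kHz ≤ fs/2 = 10.12 kHz, appears at 4.88 kHz.
24.2 kHz mod fs = 3.96 kHz.
3.96 kHz ≤ fs/2 = 10.12 kHz, appears at 3.96 kHz.
45.36 kHz and 55.84 kHz both map to 4.88 kHz.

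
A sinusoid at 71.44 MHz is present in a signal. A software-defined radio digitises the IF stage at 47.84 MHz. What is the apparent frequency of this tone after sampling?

71.44 MHz mod fs = 23.6 MHz.
23.6 MHz ≤ fs/2 = 23.92 MHz, appears at 23.6 MHz.

23.6 MHz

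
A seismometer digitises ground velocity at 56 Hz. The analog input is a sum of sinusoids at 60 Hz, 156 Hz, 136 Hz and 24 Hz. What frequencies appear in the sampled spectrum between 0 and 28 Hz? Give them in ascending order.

fs/2 = 28 Hz.
60 Hz mod fs = 4 Hz.
4 Hz ≤ fs/2 = 28 Hz, appears at 4 Hz.
156 Hz mod fs = 44 Hz.
44 Hz > fs/2 = 28 Hz, folds to fs − 44 Hz = 12 Hz.
136 Hz mod fs = 24 Hz.
24 Hz ≤ fs/2 = 28 Hz, appears at 24 Hz.
24 Hz ≤ fs/2 = 28 Hz, passes unchanged.
Distinct values: {4 Hz, 12 Hz, 24 Hz}.

4 Hz, 12 Hz, 24 Hz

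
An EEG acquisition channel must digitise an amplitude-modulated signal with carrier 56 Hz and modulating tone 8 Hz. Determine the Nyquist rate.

128 Hz

AM sidebands sit at fc ± fm = 48 Hz and 64 Hz.
Highest-frequency component: 64 Hz.
Nyquist rate = 2 × 64 Hz = 128 Hz.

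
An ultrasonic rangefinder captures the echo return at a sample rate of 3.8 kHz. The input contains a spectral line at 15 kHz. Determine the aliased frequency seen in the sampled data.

0.2 kHz

15 kHz mod fs = 3.6 kHz.
3.6 kHz > fs/2 = 1.9 kHz, folds to fs − 3.6 kHz = 0.2 kHz.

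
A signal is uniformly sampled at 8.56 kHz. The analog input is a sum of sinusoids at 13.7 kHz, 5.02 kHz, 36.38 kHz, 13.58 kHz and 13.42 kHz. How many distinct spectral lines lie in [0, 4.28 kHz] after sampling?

fs/2 = 4.28 kHz.
13.7 kHz mod fs = 5.14 kHz.
5.14 kHz > fs/2 = 4.28 kHz, folds to fs − 5.14 kHz = 3.42 kHz.
5.02 kHz > fs/2 = 4.28 kHz, folds to fs − 5.02 kHz = 3.54 kHz.
36.38 kHz mod fs = 2.14 kHz.
2.14 kHz ≤ fs/2 = 4.28 kHz, appears at 2.14 kHz.
13.58 kHz mod fs = 5.02 kHz.
5.02 kHz > fs/2 = 4.28 kHz, folds to fs − 5.02 kHz = 3.54 kHz.
13.42 kHz mod fs = 4.86 kHz.
4.86 kHz > fs/2 = 4.28 kHz, folds to fs − 4.86 kHz = 3.7 kHz.
Distinct values: {2.14 kHz, 3.42 kHz, 3.54 kHz, 3.7 kHz} → 4.

4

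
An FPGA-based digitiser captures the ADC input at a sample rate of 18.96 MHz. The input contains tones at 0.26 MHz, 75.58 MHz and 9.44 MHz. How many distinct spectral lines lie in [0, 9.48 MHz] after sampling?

2

fs/2 = 9.48 MHz.
0.26 MHz ≤ fs/2 = 9.48 MHz, passes unchanged.
75.58 MHz mod fs = 18.7 MHz.
18.7 MHz > fs/2 = 9.48 MHz, folds to fs − 18.7 MHz = 0.26 MHz.
9.44 MHz ≤ fs/2 = 9.48 MHz, passes unchanged.
Distinct values: {0.26 MHz, 9.44 MHz} → 2.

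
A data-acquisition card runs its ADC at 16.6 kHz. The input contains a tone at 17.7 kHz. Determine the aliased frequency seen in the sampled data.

17.7 kHz mod fs = 1.1 kHz.
1.1 kHz ≤ fs/2 = 8.3 kHz, appears at 1.1 kHz.

1.1 kHz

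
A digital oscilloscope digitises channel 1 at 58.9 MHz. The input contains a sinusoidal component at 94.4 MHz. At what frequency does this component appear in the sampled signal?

94.4 MHz mod fs = 35.5 MHz.
35.5 MHz > fs/2 = 29.45 MHz, folds to fs − 35.5 MHz = 23.4 MHz.

23.4 MHz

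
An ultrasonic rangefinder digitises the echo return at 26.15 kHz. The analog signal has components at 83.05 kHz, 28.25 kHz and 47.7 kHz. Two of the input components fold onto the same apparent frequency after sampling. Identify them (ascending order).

fs/2 = 13.075 kHz.
83.05 kHz mod fs = 4.6 kHz.
4.6 kHz ≤ fs/2 = 13.075 kHz, appears at 4.6 kHz.
28.25 kHz mod fs = 2.1 kHz.
2.1 kHz ≤ fs/2 = 13.075 kHz, appears at 2.1 kHz.
47.7 kHz mod fs = 21.55 kHz.
21.55 kHz > fs/2 = 13.075 kHz, folds to fs − 21.55 kHz = 4.6 kHz.
47.7 kHz and 83.05 kHz both map to 4.6 kHz.

47.7 kHz, 83.05 kHz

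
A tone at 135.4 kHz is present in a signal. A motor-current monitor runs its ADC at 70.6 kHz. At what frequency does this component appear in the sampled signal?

135.4 kHz mod fs = 64.8 kHz.
64.8 kHz > fs/2 = 35.3 kHz, folds to fs − 64.8 kHz = 5.8 kHz.

5.8 kHz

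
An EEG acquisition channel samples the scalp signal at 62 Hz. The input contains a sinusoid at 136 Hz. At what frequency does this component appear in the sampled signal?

136 Hz mod fs = 12 Hz.
12 Hz ≤ fs/2 = 31 Hz, appears at 12 Hz.

12 Hz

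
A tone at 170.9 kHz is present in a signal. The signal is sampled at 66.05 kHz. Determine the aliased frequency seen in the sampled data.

170.9 kHz mod fs = 38.8 kHz.
38.8 kHz > fs/2 = 33.025 kHz, folds to fs − 38.8 kHz = 27.25 kHz.

27.25 kHz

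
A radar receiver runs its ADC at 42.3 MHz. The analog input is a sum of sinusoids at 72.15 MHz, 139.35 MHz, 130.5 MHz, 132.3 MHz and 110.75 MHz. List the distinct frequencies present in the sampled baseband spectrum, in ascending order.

fs/2 = 21.15 MHz.
72.15 MHz mod fs = 29.85 MHz.
29.85 MHz > fs/2 = 21.15 MHz, folds to fs − 29.85 MHz = 12.45 MHz.
139.35 MHz mod fs = 12.45 MHz.
12.45 MHz ≤ fs/2 = 21.15 MHz, appears at 12.45 MHz.
130.5 MHz mod fs = 3.6 MHz.
3.6 MHz ≤ fs/2 = 21.15 MHz, appears at 3.6 MHz.
132.3 MHz mod fs = 5.4 MHz.
5.4 MHz ≤ fs/2 = 21.15 MHz, appears at 5.4 MHz.
110.75 MHz mod fs = 26.15 MHz.
26.15 MHz > fs/2 = 21.15 MHz, folds to fs − 26.15 MHz = 16.15 MHz.
Distinct values: {3.6 MHz, 5.4 MHz, 12.45 MHz, 16.15 MHz}.

3.6 MHz, 5.4 MHz, 12.45 MHz, 16.15 MHz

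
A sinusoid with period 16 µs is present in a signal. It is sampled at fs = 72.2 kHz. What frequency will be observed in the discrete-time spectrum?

9.7 kHz

T = 16 µs → f = 1/T = 62.5 kHz.
62.5 kHz > fs/2 = 36.1 kHz, folds to fs − 62.5 kHz = 9.7 kHz.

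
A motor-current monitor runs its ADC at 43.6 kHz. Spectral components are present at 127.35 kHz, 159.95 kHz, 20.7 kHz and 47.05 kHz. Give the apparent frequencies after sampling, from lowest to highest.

3.45 kHz, 14.45 kHz, 20.7 kHz

fs/2 = 21.8 kHz.
127.35 kHz mod fs = 40.15 kHz.
40.15 kHz > fs/2 = 21.8 kHz, folds to fs − 40.15 kHz = 3.45 kHz.
159.95 kHz mod fs = 29.15 kHz.
29.15 kHz > fs/2 = 21.8 kHz, folds to fs − 29.15 kHz = 14.45 kHz.
20.7 kHz ≤ fs/2 = 21.8 kHz, passes unchanged.
47.05 kHz mod fs = 3.45 kHz.
3.45 kHz ≤ fs/2 = 21.8 kHz, appears at 3.45 kHz.
Distinct values: {3.45 kHz, 14.45 kHz, 20.7 kHz}.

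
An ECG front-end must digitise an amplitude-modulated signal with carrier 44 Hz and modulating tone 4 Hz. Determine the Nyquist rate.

AM sidebands sit at fc ± fm = 40 Hz and 48 Hz.
Highest-frequency component: 48 Hz.
Nyquist rate = 2 × 48 Hz = 96 Hz.

96 Hz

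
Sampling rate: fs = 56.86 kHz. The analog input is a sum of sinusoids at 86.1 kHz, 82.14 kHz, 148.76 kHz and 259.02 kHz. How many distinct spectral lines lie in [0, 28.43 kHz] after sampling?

3

fs/2 = 28.43 kHz.
86.1 kHz mod fs = 29.24 kHz.
29.24 kHz > fs/2 = 28.43 kHz, folds to fs − 29.24 kHz = 27.62 kHz.
82.14 kHz mod fs = 25.28 kHz.
25.28 kHz ≤ fs/2 = 28.43 kHz, appears at 25.28 kHz.
148.76 kHz mod fs = 35.04 kHz.
35.04 kHz > fs/2 = 28.43 kHz, folds to fs − 35.04 kHz = 21.82 kHz.
259.02 kHz mod fs = 31.58 kHz.
31.58 kHz > fs/2 = 28.43 kHz, folds to fs − 31.58 kHz = 25.28 kHz.
Distinct values: {21.82 kHz, 25.28 kHz, 27.62 kHz} → 3.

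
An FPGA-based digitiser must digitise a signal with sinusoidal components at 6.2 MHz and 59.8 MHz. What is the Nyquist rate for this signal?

Highest-frequency component: 59.8 MHz.
Nyquist rate = 2 × 59.8 MHz = 119.6 MHz.

119.6 MHz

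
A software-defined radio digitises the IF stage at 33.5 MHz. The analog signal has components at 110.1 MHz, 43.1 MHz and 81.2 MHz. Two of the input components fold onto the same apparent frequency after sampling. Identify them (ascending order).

fs/2 = 16.75 MHz.
110.1 MHz mod fs = 9.6 MHz.
9.6 MHz ≤ fs/2 = 16.75 MHz, appears at 9.6 MHz.
43.1 MHz mod fs = 9.6 MHz.
9.6 MHz ≤ fs/2 = 16.75 MHz, appears at 9.6 MHz.
81.2 MHz mod fs = 14.2 MHz.
14.2 MHz ≤ fs/2 = 16.75 MHz, appears at 14.2 MHz.
43.1 MHz and 110.1 MHz both map to 9.6 MHz.

43.1 MHz, 110.1 MHz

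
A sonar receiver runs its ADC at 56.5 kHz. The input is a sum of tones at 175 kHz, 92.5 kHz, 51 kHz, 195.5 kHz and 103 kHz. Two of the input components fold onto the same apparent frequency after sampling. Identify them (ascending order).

fs/2 = 28.25 kHz.
175 kHz mod fs = 5.5 kHz.
5.5 kHz ≤ fs/2 = 28.25 kHz, appears at 5.5 kHz.
92.5 kHz mod fs = 36 kHz.
36 kHz > fs/2 = 28.25 kHz, folds to fs − 36 kHz = 20.5 kHz.
51 kHz > fs/2 = 28.25 kHz, folds to fs − 51 kHz = 5.5 kHz.
195.5 kHz mod fs = 26 kHz.
26 kHz ≤ fs/2 = 28.25 kHz, appears at 26 kHz.
103 kHz mod fs = 46.5 kHz.
46.5 kHz > fs/2 = 28.25 kHz, folds to fs − 46.5 kHz = 10 kHz.
51 kHz and 175 kHz both map to 5.5 kHz.

51 kHz, 175 kHz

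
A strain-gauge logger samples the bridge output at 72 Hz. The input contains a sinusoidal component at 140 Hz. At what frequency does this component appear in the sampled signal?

4 Hz

140 Hz mod fs = 68 Hz.
68 Hz > fs/2 = 36 Hz, folds to fs − 68 Hz = 4 Hz.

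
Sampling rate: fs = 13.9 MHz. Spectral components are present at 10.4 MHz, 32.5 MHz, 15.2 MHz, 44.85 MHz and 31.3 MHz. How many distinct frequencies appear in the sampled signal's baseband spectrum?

4

fs/2 = 6.95 MHz.
10.4 MHz > fs/2 = 6.95 MHz, folds to fs − 10.4 MHz = 3.5 MHz.
32.5 MHz mod fs = 4.7 MHz.
4.7 MHz ≤ fs/2 = 6.95 MHz, appears at 4.7 MHz.
15.2 MHz mod fs = 1.3 MHz.
1.3 MHz ≤ fs/2 = 6.95 MHz, appears at 1.3 MHz.
44.85 MHz mod fs = 3.15 MHz.
3.15 MHz ≤ fs/2 = 6.95 MHz, appears at 3.15 MHz.
31.3 MHz mod fs = 3.5 MHz.
3.5 MHz ≤ fs/2 = 6.95 MHz, appears at 3.5 MHz.
Distinct values: {1.3 MHz, 3.15 MHz, 3.5 MHz, 4.7 MHz} → 4.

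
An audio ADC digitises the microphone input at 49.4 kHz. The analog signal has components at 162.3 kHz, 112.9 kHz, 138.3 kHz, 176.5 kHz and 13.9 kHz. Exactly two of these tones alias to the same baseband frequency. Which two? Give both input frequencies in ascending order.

fs/2 = 24.7 kHz.
162.3 kHz mod fs = 14.1 kHz.
14.1 kHz ≤ fs/2 = 24.7 kHz, appears at 14.1 kHz.
112.9 kHz mod fs = 14.1 kHz.
14.1 kHz ≤ fs/2 = 24.7 kHz, appears at 14.1 kHz.
138.3 kHz mod fs = 39.5 kHz.
39.5 kHz > fs/2 = 24.7 kHz, folds to fs − 39.5 kHz = 9.9 kHz.
176.5 kHz mod fs = 28.3 kHz.
28.3 kHz > fs/2 = 24.7 kHz, folds to fs − 28.3 kHz = 21.1 kHz.
13.9 kHz ≤ fs/2 = 24.7 kHz, passes unchanged.
112.9 kHz and 162.3 kHz both map to 14.1 kHz.

112.9 kHz, 162.3 kHz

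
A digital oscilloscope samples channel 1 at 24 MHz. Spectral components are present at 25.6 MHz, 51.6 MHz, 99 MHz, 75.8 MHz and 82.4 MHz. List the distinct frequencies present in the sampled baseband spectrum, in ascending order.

1.6 MHz, 3 MHz, 3.6 MHz, 3.8 MHz, 10.4 MHz

fs/2 = 12 MHz.
25.6 MHz mod fs = 1.6 MHz.
1.6 MHz ≤ fs/2 = 12 MHz, appears at 1.6 MHz.
51.6 MHz mod fs = 3.6 MHz.
3.6 MHz ≤ fs/2 = 12 MHz, appears at 3.6 MHz.
99 MHz mod fs = 3 MHz.
3 MHz ≤ fs/2 = 12 MHz, appears at 3 MHz.
75.8 MHz mod fs = 3.8 MHz.
3.8 MHz ≤ fs/2 = 12 MHz, appears at 3.8 MHz.
82.4 MHz mod fs = 10.4 MHz.
10.4 MHz ≤ fs/2 = 12 MHz, appears at 10.4 MHz.
Distinct values: {1.6 MHz, 3 MHz, 3.6 MHz, 3.8 MHz, 10.4 MHz}.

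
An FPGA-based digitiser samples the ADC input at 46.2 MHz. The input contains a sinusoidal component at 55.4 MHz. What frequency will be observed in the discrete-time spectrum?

55.4 MHz mod fs = 9.2 MHz.
9.2 MHz ≤ fs/2 = 23.1 MHz, appears at 9.2 MHz.

9.2 MHz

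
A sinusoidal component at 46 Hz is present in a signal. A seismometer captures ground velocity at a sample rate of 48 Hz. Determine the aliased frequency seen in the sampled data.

2 Hz

46 Hz > fs/2 = 24 Hz, folds to fs − 46 Hz = 2 Hz.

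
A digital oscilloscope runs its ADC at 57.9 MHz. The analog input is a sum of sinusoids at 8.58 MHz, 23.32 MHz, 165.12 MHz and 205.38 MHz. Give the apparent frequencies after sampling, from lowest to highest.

fs/2 = 28.95 MHz.
8.58 MHz ≤ fs/2 = 28.95 MHz, passes unchanged.
23.32 MHz ≤ fs/2 = 28.95 MHz, passes unchanged.
165.12 MHz mod fs = 49.32 MHz.
49.32 MHz > fs/2 = 28.95 MHz, folds to fs − 49.32 MHz = 8.58 MHz.
205.38 MHz mod fs = 31.68 MHz.
31.68 MHz > fs/2 = 28.95 MHz, folds to fs − 31.68 MHz = 26.22 MHz.
Distinct values: {8.58 MHz, 23.32 MHz, 26.22 MHz}.

8.58 MHz, 23.32 MHz, 26.22 MHz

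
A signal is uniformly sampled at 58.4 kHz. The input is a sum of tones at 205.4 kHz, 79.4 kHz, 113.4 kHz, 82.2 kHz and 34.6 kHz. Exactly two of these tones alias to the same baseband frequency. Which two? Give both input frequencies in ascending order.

34.6 kHz, 82.2 kHz

fs/2 = 29.2 kHz.
205.4 kHz mod fs = 30.2 kHz.
30.2 kHz > fs/2 = 29.2 kHz, folds to fs − 30.2 kHz = 28.2 kHz.
79.4 kHz mod fs = 21 kHz.
21 kHz ≤ fs/2 = 29.2 kHz, appears at 21 kHz.
113.4 kHz mod fs = 55 kHz.
55 kHz > fs/2 = 29.2 kHz, folds to fs − 55 kHz = 3.4 kHz.
82.2 kHz mod fs = 23.8 kHz.
23.8 kHz ≤ fs/2 = 29.2 kHz, appears at 23.8 kHz.
34.6 kHz > fs/2 = 29.2 kHz, folds to fs − 34.6 kHz = 23.8 kHz.
34.6 kHz and 82.2 kHz both map to 23.8 kHz.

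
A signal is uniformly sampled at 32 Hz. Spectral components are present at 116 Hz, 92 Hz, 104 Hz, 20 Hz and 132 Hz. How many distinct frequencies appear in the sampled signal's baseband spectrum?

fs/2 = 16 Hz.
116 Hz mod fs = 20 Hz.
20 Hz > fs/2 = 16 Hz, folds to fs − 20 Hz = 12 Hz.
92 Hz mod fs = 28 Hz.
28 Hz > fs/2 = 16 Hz, folds to fs − 28 Hz = 4 Hz.
104 Hz mod fs = 8 Hz.
8 Hz ≤ fs/2 = 16 Hz, appears at 8 Hz.
20 Hz > fs/2 = 16 Hz, folds to fs − 20 Hz = 12 Hz.
132 Hz mod fs = 4 Hz.
4 Hz ≤ fs/2 = 16 Hz, appears at 4 Hz.
Distinct values: {4 Hz, 8 Hz, 12 Hz} → 3.

3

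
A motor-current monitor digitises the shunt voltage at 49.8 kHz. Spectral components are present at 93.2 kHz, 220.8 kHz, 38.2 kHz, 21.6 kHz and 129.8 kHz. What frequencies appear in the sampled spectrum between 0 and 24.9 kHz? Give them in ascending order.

6.4 kHz, 11.6 kHz, 19.6 kHz, 21.6 kHz

fs/2 = 24.9 kHz.
93.2 kHz mod fs = 43.4 kHz.
43.4 kHz > fs/2 = 24.9 kHz, folds to fs − 43.4 kHz = 6.4 kHz.
220.8 kHz mod fs = 21.6 kHz.
21.6 kHz ≤ fs/2 = 24.9 kHz, appears at 21.6 kHz.
38.2 kHz > fs/2 = 24.9 kHz, folds to fs − 38.2 kHz = 11.6 kHz.
21.6 kHz ≤ fs/2 = 24.9 kHz, passes unchanged.
129.8 kHz mod fs = 30.2 kHz.
30.2 kHz > fs/2 = 24.9 kHz, folds to fs − 30.2 kHz = 19.6 kHz.
Distinct values: {6.4 kHz, 11.6 kHz, 19.6 kHz, 21.6 kHz}.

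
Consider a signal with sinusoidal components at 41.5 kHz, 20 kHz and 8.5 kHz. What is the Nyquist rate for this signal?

Highest-frequency component: 41.5 kHz.
Nyquist rate = 2 × 41.5 kHz = 83 kHz.

83 kHz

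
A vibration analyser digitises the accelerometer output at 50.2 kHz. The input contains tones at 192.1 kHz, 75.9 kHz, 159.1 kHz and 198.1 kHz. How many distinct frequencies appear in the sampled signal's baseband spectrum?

fs/2 = 25.1 kHz.
192.1 kHz mod fs = 41.5 kHz.
41.5 kHz > fs/2 = 25.1 kHz, folds to fs − 41.5 kHz = 8.7 kHz.
75.9 kHz mod fs = 25.7 kHz.
25.7 kHz > fs/2 = 25.1 kHz, folds to fs − 25.7 kHz = 24.5 kHz.
159.1 kHz mod fs = 8.5 kHz.
8.5 kHz ≤ fs/2 = 25.1 kHz, appears at 8.5 kHz.
198.1 kHz mod fs = 47.5 kHz.
47.5 kHz > fs/2 = 25.1 kHz, folds to fs − 47.5 kHz = 2.7 kHz.
Distinct values: {2.7 kHz, 8.5 kHz, 8.7 kHz, 24.5 kHz} → 4.

4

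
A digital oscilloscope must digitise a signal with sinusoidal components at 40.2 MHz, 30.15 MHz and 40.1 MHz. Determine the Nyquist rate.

Highest-frequency component: 40.2 MHz.
Nyquist rate = 2 × 40.2 MHz = 80.4 MHz.

80.4 MHz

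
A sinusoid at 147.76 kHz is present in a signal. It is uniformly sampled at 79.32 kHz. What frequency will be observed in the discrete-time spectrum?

147.76 kHz mod fs = 68.44 kHz.
68.44 kHz > fs/2 = 39.66 kHz, folds to fs − 68.44 kHz = 10.88 kHz.

10.88 kHz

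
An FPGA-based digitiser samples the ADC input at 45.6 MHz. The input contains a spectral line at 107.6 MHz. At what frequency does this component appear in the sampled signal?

107.6 MHz mod fs = 16.4 MHz.
16.4 MHz ≤ fs/2 = 22.8 MHz, appears at 16.4 MHz.

16.4 MHz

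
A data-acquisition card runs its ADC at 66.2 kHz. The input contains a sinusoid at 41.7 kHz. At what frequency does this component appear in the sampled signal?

24.5 kHz

41.7 kHz > fs/2 = 33.1 kHz, folds to fs − 41.7 kHz = 24.5 kHz.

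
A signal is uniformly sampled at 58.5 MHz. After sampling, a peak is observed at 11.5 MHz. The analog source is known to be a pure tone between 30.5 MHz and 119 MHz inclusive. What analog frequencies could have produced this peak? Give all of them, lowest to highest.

47 MHz, 70 MHz, 105.5 MHz

Frequencies that alias to 11.5 MHz are k·fs ± 11.5 MHz for integer k ≥ 0.
k=0: 11.5 MHz.
k=1: 47 MHz, 70 MHz.
k=2: 105.5 MHz, 128.5 MHz.
k=3: 164 MHz, 187 MHz.
Within [30.5 MHz, 119 MHz]: 47 MHz, 70 MHz, 105.5 MHz.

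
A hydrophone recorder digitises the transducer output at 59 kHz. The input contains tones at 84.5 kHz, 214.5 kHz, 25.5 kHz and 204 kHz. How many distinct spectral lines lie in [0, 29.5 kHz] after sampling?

3

fs/2 = 29.5 kHz.
84.5 kHz mod fs = 25.5 kHz.
25.5 kHz ≤ fs/2 = 29.5 kHz, appears at 25.5 kHz.
214.5 kHz mod fs = 37.5 kHz.
37.5 kHz > fs/2 = 29.5 kHz, folds to fs − 37.5 kHz = 21.5 kHz.
25.5 kHz ≤ fs/2 = 29.5 kHz, passes unchanged.
204 kHz mod fs = 27 kHz.
27 kHz ≤ fs/2 = 29.5 kHz, appears at 27 kHz.
Distinct values: {21.5 kHz, 25.5 kHz, 27 kHz} → 3.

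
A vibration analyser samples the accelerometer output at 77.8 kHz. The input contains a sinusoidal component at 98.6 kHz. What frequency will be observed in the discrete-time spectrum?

98.6 kHz mod fs = 20.8 kHz.
20.8 kHz ≤ fs/2 = 38.9 kHz, appears at 20.8 kHz.

20.8 kHz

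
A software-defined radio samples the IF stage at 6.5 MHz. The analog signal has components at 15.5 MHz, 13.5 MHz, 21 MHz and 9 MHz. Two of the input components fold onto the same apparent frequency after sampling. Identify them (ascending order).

9 MHz, 15.5 MHz

fs/2 = 3.25 MHz.
15.5 MHz mod fs = 2.5 MHz.
2.5 MHz ≤ fs/2 = 3.25 MHz, appears at 2.5 MHz.
13.5 MHz mod fs = 0.5 MHz.
0.5 MHz ≤ fs/2 = 3.25 MHz, appears at 0.5 MHz.
21 MHz mod fs = 1.5 MHz.
1.5 MHz ≤ fs/2 = 3.25 MHz, appears at 1.5 MHz.
9 MHz mod fs = 2.5 MHz.
2.5 MHz ≤ fs/2 = 3.25 MHz, appears at 2.5 MHz.
9 MHz and 15.5 MHz both map to 2.5 MHz.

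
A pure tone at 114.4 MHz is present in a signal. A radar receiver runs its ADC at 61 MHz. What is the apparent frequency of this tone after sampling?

7.6 MHz

114.4 MHz mod fs = 53.4 MHz.
53.4 MHz > fs/2 = 30.5 MHz, folds to fs − 53.4 MHz = 7.6 MHz.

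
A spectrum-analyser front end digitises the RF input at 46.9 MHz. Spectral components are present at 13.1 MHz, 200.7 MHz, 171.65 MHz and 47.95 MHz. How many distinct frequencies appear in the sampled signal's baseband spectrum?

3

fs/2 = 23.45 MHz.
13.1 MHz ≤ fs/2 = 23.45 MHz, passes unchanged.
200.7 MHz mod fs = 13.1 MHz.
13.1 MHz ≤ fs/2 = 23.45 MHz, appears at 13.1 MHz.
171.65 MHz mod fs = 30.95 MHz.
30.95 MHz > fs/2 = 23.45 MHz, folds to fs − 30.95 MHz = 15.95 MHz.
47.95 MHz mod fs = 1.05 MHz.
1.05 MHz ≤ fs/2 = 23.45 MHz, appears at 1.05 MHz.
Distinct values: {1.05 MHz, 13.1 MHz, 15.95 MHz} → 3.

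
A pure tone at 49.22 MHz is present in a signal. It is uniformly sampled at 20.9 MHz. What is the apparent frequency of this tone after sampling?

7.42 MHz

49.22 MHz mod fs = 7.42 MHz.
7.42 MHz ≤ fs/2 = 10.45 MHz, appears at 7.42 MHz.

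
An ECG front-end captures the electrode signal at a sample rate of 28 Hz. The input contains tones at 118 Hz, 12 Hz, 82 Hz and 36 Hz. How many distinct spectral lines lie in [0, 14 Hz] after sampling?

fs/2 = 14 Hz.
118 Hz mod fs = 6 Hz.
6 Hz ≤ fs/2 = 14 Hz, appears at 6 Hz.
12 Hz ≤ fs/2 = 14 Hz, passes unchanged.
82 Hz mod fs = 26 Hz.
26 Hz > fs/2 = 14 Hz, folds to fs − 26 Hz = 2 Hz.
36 Hz mod fs = 8 Hz.
8 Hz ≤ fs/2 = 14 Hz, appears at 8 Hz.
Distinct values: {2 Hz, 6 Hz, 8 Hz, 12 Hz} → 4.

4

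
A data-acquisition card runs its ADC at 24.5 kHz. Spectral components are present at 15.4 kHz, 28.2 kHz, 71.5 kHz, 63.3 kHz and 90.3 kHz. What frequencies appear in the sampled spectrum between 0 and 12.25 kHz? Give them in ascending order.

2 kHz, 3.7 kHz, 7.7 kHz, 9.1 kHz, 10.2 kHz

fs/2 = 12.25 kHz.
15.4 kHz > fs/2 = 12.25 kHz, folds to fs − 15.4 kHz = 9.1 kHz.
28.2 kHz mod fs = 3.7 kHz.
3.7 kHz ≤ fs/2 = 12.25 kHz, appears at 3.7 kHz.
71.5 kHz mod fs = 22.5 kHz.
22.5 kHz > fs/2 = 12.25 kHz, folds to fs − 22.5 kHz = 2 kHz.
63.3 kHz mod fs = 14.3 kHz.
14.3 kHz > fs/2 = 12.25 kHz, folds to fs − 14.3 kHz = 10.2 kHz.
90.3 kHz mod fs = 16.8 kHz.
16.8 kHz > fs/2 = 12.25 kHz, folds to fs − 16.8 kHz = 7.7 kHz.
Distinct values: {2 kHz, 3.7 kHz, 7.7 kHz, 9.1 kHz, 10.2 kHz}.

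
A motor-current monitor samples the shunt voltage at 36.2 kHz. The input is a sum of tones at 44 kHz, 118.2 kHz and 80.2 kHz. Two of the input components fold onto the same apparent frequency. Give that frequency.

fs/2 = 18.1 kHz.
44 kHz mod fs = 7.8 kHz.
7.8 kHz ≤ fs/2 = 18.1 kHz, appears at 7.8 kHz.
118.2 kHz mod fs = 9.6 kHz.
9.6 kHz ≤ fs/2 = 18.1 kHz, appears at 9.6 kHz.
80.2 kHz mod fs = 7.8 kHz.
7.8 kHz ≤ fs/2 = 18.1 kHz, appears at 7.8 kHz.
44 kHz and 80.2 kHz both map to 7.8 kHz.

7.8 kHz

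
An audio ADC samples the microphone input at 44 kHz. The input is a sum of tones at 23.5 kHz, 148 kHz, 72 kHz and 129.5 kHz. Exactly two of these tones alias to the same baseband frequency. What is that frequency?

fs/2 = 22 kHz.
23.5 kHz > fs/2 = 22 kHz, folds to fs − 23.5 kHz = 20.5 kHz.
148 kHz mod fs = 16 kHz.
16 kHz ≤ fs/2 = 22 kHz, appears at 16 kHz.
72 kHz mod fs = 28 kHz.
28 kHz > fs/2 = 22 kHz, folds to fs − 28 kHz = 16 kHz.
129.5 kHz mod fs = 41.5 kHz.
41.5 kHz > fs/2 = 22 kHz, folds to fs − 41.5 kHz = 2.5 kHz.
72 kHz and 148 kHz both map to 16 kHz.

16 kHz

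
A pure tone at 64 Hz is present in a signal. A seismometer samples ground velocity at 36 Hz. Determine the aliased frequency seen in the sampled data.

8 Hz

64 Hz mod fs = 28 Hz.
28 Hz > fs/2 = 18 Hz, folds to fs − 28 Hz = 8 Hz.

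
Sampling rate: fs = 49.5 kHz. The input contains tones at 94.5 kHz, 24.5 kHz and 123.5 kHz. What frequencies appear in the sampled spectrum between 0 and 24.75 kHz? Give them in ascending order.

4.5 kHz, 24.5 kHz

fs/2 = 24.75 kHz.
94.5 kHz mod fs = 45 kHz.
45 kHz > fs/2 = 24.75 kHz, folds to fs − 45 kHz = 4.5 kHz.
24.5 kHz ≤ fs/2 = 24.75 kHz, passes unchanged.
123.5 kHz mod fs = 24.5 kHz.
24.5 kHz ≤ fs/2 = 24.75 kHz, appears at 24.5 kHz.
Distinct values: {4.5 kHz, 24.5 kHz}.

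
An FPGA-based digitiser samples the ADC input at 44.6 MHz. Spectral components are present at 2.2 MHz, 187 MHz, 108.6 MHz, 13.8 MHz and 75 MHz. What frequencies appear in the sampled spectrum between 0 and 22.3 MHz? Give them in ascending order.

fs/2 = 22.3 MHz.
2.2 MHz ≤ fs/2 = 22.3 MHz, passes unchanged.
187 MHz mod fs = 8.6 MHz.
8.6 MHz ≤ fs/2 = 22.3 MHz, appears at 8.6 MHz.
108.6 MHz mod fs = 19.4 MHz.
19.4 MHz ≤ fs/2 = 22.3 MHz, appears at 19.4 MHz.
13.8 MHz ≤ fs/2 = 22.3 MHz, passes unchanged.
75 MHz mod fs = 30.4 MHz.
30.4 MHz > fs/2 = 22.3 MHz, folds to fs − 30.4 MHz = 14.2 MHz.
Distinct values: {2.2 MHz, 8.6 MHz, 13.8 MHz, 14.2 MHz, 19.4 MHz}.

2.2 MHz, 8.6 MHz, 13.8 MHz, 14.2 MHz, 19.4 MHz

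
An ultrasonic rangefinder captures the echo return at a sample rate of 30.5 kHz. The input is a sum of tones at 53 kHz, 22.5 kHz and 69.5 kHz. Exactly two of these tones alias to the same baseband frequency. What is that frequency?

8 kHz

fs/2 = 15.25 kHz.
53 kHz mod fs = 22.5 kHz.
22.5 kHz > fs/2 = 15.25 kHz, folds to fs − 22.5 kHz = 8 kHz.
22.5 kHz > fs/2 = 15.25 kHz, folds to fs − 22.5 kHz = 8 kHz.
69.5 kHz mod fs = 8.5 kHz.
8.5 kHz ≤ fs/2 = 15.25 kHz, appears at 8.5 kHz.
22.5 kHz and 53 kHz both map to 8 kHz.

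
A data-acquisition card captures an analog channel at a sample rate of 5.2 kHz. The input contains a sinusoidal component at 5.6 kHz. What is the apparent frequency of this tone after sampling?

0.4 kHz

5.6 kHz mod fs = 0.4 kHz.
0.4 kHz ≤ fs/2 = 2.6 kHz, appears at 0.4 kHz.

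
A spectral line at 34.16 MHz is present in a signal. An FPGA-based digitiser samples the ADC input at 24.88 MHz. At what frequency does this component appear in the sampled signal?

9.28 MHz

34.16 MHz mod fs = 9.28 MHz.
9.28 MHz ≤ fs/2 = 12.44 MHz, appears at 9.28 MHz.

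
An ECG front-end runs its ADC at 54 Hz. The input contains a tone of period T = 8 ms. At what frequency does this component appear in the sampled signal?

T = 8 ms → f = 1/T = 125 Hz.
125 Hz mod fs = 17 Hz.
17 Hz ≤ fs/2 = 27 Hz, appears at 17 Hz.

17 Hz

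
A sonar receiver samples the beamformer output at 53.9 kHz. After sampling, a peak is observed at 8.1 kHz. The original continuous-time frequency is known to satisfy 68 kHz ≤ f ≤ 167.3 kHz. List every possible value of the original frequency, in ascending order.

99.7 kHz, 115.9 kHz, 153.6 kHz

Frequencies that alias to 8.1 kHz are k·fs ± 8.1 kHz for integer k ≥ 0.
k=0: 8.1 kHz.
k=1: 45.8 kHz, 62 kHz.
k=2: 99.7 kHz, 115.9 kHz.
k=3: 153.6 kHz, 169.8 kHz.
k=4: 207.5 kHz, 223.7 kHz.
Within [68 kHz, 167.3 kHz]: 99.7 kHz, 115.9 kHz, 153.6 kHz.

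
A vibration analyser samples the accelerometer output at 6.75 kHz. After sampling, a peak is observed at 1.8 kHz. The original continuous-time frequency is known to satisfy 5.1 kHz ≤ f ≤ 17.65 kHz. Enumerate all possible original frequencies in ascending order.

Frequencies that alias to 1.8 kHz are k·fs ± 1.8 kHz for integer k ≥ 0.
k=0: 1.8 kHz.
k=1: 4.95 kHz, 8.55 kHz.
k=2: 11.7 kHz, 15.3 kHz.
k=3: 18.45 kHz, 22.05 kHz.
Within [5.1 kHz, 17.65 kHz]: 8.55 kHz, 11.7 kHz, 15.3 kHz.

8.55 kHz, 11.7 kHz, 15.3 kHz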